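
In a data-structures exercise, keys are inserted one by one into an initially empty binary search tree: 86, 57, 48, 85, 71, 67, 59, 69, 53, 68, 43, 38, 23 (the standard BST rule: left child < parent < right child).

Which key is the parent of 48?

57

86: root
57: left child of 86 (depth 1)
48: left child of 57 (depth 2)
85: right child of 57 (depth 2)
71: left child of 85 (depth 3)
67: left child of 71 (depth 4)
59: left child of 67 (depth 5)
69: right child of 67 (depth 5)
53: right child of 48 (depth 3)
68: left child of 69 (depth 6)
43: left child of 48 (depth 3)
38: left child of 43 (depth 4)
23: left child of 38 (depth 5)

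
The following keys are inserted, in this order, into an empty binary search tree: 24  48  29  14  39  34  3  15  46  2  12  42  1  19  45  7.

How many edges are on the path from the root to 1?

Insert 24: tree is empty, so 24 becomes the root.
Insert 48: 48 > 24 → go right. Place as right child of 24.
Insert 29: 29 > 24 → go right; 29 < 48 → go left. Place as left child of 48.
Insert 14: 14 < 24 → go left. Place as left child of 24.
Insert 39: 39 > 24 → go right; 39 < 48 → go left; 39 > 29 → go right. Place as right child of 29.
Insert 34: 34 > 24 → go right; 34 < 48 → go left; 34 > 29 → go right; 34 < 39 → go left. Place as left child of 39.
Insert 3: 3 < 24 → go left; 3 < 14 → go left. Place as left child of 14.
Insert 15: 15 < 24 → go left; 15 > 14 → go right. Place as right child of 14.
Insert 46: 46 > 24 → go right; 46 < 48 → go left; 46 > 29 → go right; 46 > 39 → go right. Place as right child of 39.
Insert 2: 2 < 24 → go left; 2 < 14 → go left; 2 < 3 → go left. Place as left child of 3.
Insert 12: 12 < 24 → go left; 12 < 14 → go left; 12 > 3 → go right. Place as right child of 3.
Insert 42: 42 > 24 → go right; 42 < 48 → go left; 42 > 29 → go right; 42 > 39 → go right; 42 < 46 → go left. Place as left child of 46.
Insert 1: 1 < 24 → go left; 1 < 14 → go left; 1 < 3 → go left; 1 < 2 → go left. Place as left child of 2.
Insert 19: 19 < 24 → go left; 19 > 14 → go right; 19 > 15 → go right. Place as right child of 15.
Insert 45: 45 > 24 → go right; 45 < 48 → go left; 45 > 29 → go right; 45 > 39 → go right; 45 < 46 → go left; 45 > 42 → go right. Place as right child of 42.
Insert 7: 7 < 24 → go left; 7 < 14 → go left; 7 > 3 → go right; 7 < 12 → go left. Place as left child of 12.

Path to 1: 24 → 14 → 3 → 2 → 1, which is 4 edges.

4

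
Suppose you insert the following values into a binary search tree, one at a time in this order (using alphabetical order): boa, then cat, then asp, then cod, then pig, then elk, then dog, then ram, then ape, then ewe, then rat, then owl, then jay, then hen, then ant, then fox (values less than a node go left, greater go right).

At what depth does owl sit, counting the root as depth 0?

6

Resulting structure (node: left, right):
  boa: L=asp, R=cat
  cat: L=–, R=cod
  asp: L=ape, R=–
  cod: L=–, R=pig
  pig: L=elk, R=ram
  elk: L=dog, R=ewe
  dog: L=–, R=–
  ram: L=–, R=rat
  ape: L=ant, R=–
  ewe: L=–, R=owl
  rat: L=–, R=–
  owl: L=jay, R=–
  jay: L=hen, R=–
  hen: L=fox, R=–
  ant: L=–, R=–
  fox: L=–, R=–

Path to owl: boa → cat → cod → pig → elk → ewe → owl, which is 6 edges.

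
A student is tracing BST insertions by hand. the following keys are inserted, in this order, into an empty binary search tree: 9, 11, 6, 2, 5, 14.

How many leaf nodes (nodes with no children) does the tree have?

2

Insert 9: tree is empty, so 9 becomes the root.
Insert 11: 11 > 9 → go right. Place as right child of 9.
Insert 6: 6 < 9 → go left. Place as left child of 9.
Insert 2: 2 < 9 → go left; 2 < 6 → go left. Place as left child of 6.
Insert 5: 5 < 9 → go left; 5 < 6 → go left; 5 > 2 → go right. Place as right child of 2.
Insert 14: 14 > 9 → go right; 14 > 11 → go right. Place as right child of 11.

Leaves: 5, 14 — 2 in total.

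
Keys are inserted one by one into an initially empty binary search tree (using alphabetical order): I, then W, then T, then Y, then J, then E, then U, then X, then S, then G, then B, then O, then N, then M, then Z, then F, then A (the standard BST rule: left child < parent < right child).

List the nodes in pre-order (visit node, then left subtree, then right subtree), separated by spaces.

Insert I: tree is empty, so I becomes the root.
Insert W: W > I → go right. Place as right child of I.
Insert T: T > I → go right; T < W → go left. Place as left child of W.
Insert Y: Y > I → go right; Y > W → go right. Place as right child of W.
Insert J: J > I → go right; J < W → go left; J < T → go left. Place as left child of T.
Insert E: E < I → go left. Place as left child of I.
Insert U: U > I → go right; U < W → go left; U > T → go right. Place as right child of T.
Insert X: X > I → go right; X > W → go right; X < Y → go left. Place as left child of Y.
Insert S: S > I → go right; S < W → go left; S < T → go left; S > J → go right. Place as right child of J.
Insert G: G < I → go left; G > E → go right. Place as right child of E.
Insert B: B < I → go left; B < E → go left. Place as left child of E.
Insert O: O > I → go right; O < W → go left; O < T → go left; O > J → go right; O < S → go left. Place as left child of S.
Insert N: N > I → go right; N < W → go left; N < T → go left; N > J → go right; N < S → go left; N < O → go left. Place as left child of O.
Insert M: M > I → go right; M < W → go left; M < T → go left; M > J → go right; M < S → go left; M < O → go left; M < N → go left. Place as left child of N.
Insert Z: Z > I → go right; Z > W → go right; Z > Y → go right. Place as right child of Y.
Insert F: F < I → go left; F > E → go right; F < G → go left. Place as left child of G.
Insert A: A < I → go left; A < E → go left; A < B → go left. Place as left child of B.

I E B A G F W T J S O N M U Y X Z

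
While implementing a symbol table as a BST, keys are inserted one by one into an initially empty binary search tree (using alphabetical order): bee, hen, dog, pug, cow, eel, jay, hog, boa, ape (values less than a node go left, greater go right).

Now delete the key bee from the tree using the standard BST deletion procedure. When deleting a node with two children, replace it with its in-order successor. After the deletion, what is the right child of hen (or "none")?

Insert bee: tree is empty, so bee becomes the root.
Insert hen: hen > bee → go right. Place as right child of bee.
Insert dog: dog > bee → go right; dog < hen → go left. Place as left child of hen.
Insert pug: pug > bee → go right; pug > hen → go right. Place as right child of hen.
Insert cow: cow > bee → go right; cow < hen → go left; cow < dog → go left. Place as left child of dog.
Insert eel: eel > bee → go right; eel < hen → go left; eel > dog → go right. Place as right child of dog.
Insert jay: jay > bee → go right; jay > hen → go right; jay < pug → go left. Place as left child of pug.
Insert hog: hog > bee → go right; hog > hen → go right; hog < pug → go left; hog < jay → go left. Place as left child of jay.
Insert boa: boa > bee → go right; boa < hen → go left; boa < dog → go left; boa < cow → go left. Place as left child of cow.
Insert ape: ape < bee → go left. Place as left child of bee.

Delete bee (two children — replace with in-order successor).
After deletion, hen's right child: pug.

pug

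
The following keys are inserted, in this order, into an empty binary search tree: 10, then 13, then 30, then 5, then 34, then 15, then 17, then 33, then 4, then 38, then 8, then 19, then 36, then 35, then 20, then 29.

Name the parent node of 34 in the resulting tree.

Insert 10: tree is empty, so 10 becomes the root.
Insert 13: 13 > 10 → go right. Place as right child of 10.
Insert 30: 30 > 10 → go right; 30 > 13 → go right. Place as right child of 13.
Insert 5: 5 < 10 → go left. Place as left child of 10.
Insert 34: 34 > 10 → go right; 34 > 13 → go right; 34 > 30 → go right. Place as right child of 30.
Insert 15: 15 > 10 → go right; 15 > 13 → go right; 15 < 30 → go left. Place as left child of 30.
Insert 17: 17 > 10 → go right; 17 > 13 → go right; 17 < 30 → go left; 17 > 15 → go right. Place as right child of 15.
Insert 33: 33 > 10 → go right; 33 > 13 → go right; 33 > 30 → go right; 33 < 34 → go left. Place as left child of 34.
Insert 4: 4 < 10 → go left; 4 < 5 → go left. Place as left child of 5.
Insert 38: 38 > 10 → go right; 38 > 13 → go right; 38 > 30 → go right; 38 > 34 → go right. Place as right child of 34.
Insert 8: 8 < 10 → go left; 8 > 5 → go right. Place as right child of 5.
Insert 19: 19 > 10 → go right; 19 > 13 → go right; 19 < 30 → go left; 19 > 15 → go right; 19 > 17 → go right. Place as right child of 17.
Insert 36: 36 > 10 → go right; 36 > 13 → go right; 36 > 30 → go right; 36 > 34 → go right; 36 < 38 → go left. Place as left child of 38.
Insert 35: 35 > 10 → go right; 35 > 13 → go right; 35 > 30 → go right; 35 > 34 → go right; 35 < 38 → go left; 35 < 36 → go left. Place as left child of 36.
Insert 20: 20 > 10 → go right; 20 > 13 → go right; 20 < 30 → go left; 20 > 15 → go right; 20 > 17 → go right; 20 > 19 → go right. Place as right child of 19.
Insert 29: 29 > 10 → go right; 29 > 13 → go right; 29 < 30 → go left; 29 > 15 → go right; 29 > 17 → go right; 29 > 19 → go right; 29 > 20 → go right. Place as right child of 20.

30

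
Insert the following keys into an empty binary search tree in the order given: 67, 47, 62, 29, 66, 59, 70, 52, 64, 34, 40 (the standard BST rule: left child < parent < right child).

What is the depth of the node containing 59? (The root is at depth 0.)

Resulting structure (node: left, right):
  67: L=47, R=70
  47: L=29, R=62
  62: L=59, R=66
  29: L=–, R=34
  66: L=64, R=–
  59: L=52, R=–
  70: L=–, R=–
  52: L=–, R=–
  64: L=–, R=–
  34: L=–, R=40
  40: L=–, R=–

Path to 59: 67 → 47 → 62 → 59, which is 3 edges.

3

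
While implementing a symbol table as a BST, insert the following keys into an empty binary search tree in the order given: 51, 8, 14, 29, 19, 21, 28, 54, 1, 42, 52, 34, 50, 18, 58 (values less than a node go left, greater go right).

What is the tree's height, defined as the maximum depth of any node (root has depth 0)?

51: root
8: left child of 51 (depth 1)
14: right child of 8 (depth 2)
29: right child of 14 (depth 3)
19: left child of 29 (depth 4)
21: right child of 19 (depth 5)
28: right child of 21 (depth 6)
54: right child of 51 (depth 1)
1: left child of 8 (depth 2)
42: right child of 29 (depth 4)
52: left child of 54 (depth 2)
34: left child of 42 (depth 5)
50: right child of 42 (depth 5)
18: left child of 19 (depth 5)
58: right child of 54 (depth 2)

The deepest node is 28 at depth 6.

6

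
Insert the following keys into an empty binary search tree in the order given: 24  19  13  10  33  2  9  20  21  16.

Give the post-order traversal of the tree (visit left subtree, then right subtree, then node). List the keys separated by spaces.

9 2 10 16 13 21 20 19 33 24

Insert 24: tree is empty, so 24 becomes the root.
Insert 19: 19 < 24 → go left. Place as left child of 24.
Insert 13: 13 < 24 → go left; 13 < 19 → go left. Place as left child of 19.
Insert 10: 10 < 24 → go left; 10 < 19 → go left; 10 < 13 → go left. Place as left child of 13.
Insert 33: 33 > 24 → go right. Place as right child of 24.
Insert 2: 2 < 24 → go left; 2 < 19 → go left; 2 < 13 → go left; 2 < 10 → go left. Place as left child of 10.
Insert 9: 9 < 24 → go left; 9 < 19 → go left; 9 < 13 → go left; 9 < 10 → go left; 9 > 2 → go right. Place as right child of 2.
Insert 20: 20 < 24 → go left; 20 > 19 → go right. Place as right child of 19.
Insert 21: 21 < 24 → go left; 21 > 19 → go right; 21 > 20 → go right. Place as right child of 20.
Insert 16: 16 < 24 → go left; 16 < 19 → go left; 16 > 13 → go right. Place as right child of 13.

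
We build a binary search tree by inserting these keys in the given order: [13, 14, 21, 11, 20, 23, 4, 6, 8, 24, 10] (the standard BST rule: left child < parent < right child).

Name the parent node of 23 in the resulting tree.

21

13: root
14: right child of 13 (depth 1)
21: right child of 14 (depth 2)
11: left child of 13 (depth 1)
20: left child of 21 (depth 3)
23: right child of 21 (depth 3)
4: left child of 11 (depth 2)
6: right child of 4 (depth 3)
8: right child of 6 (depth 4)
24: right child of 23 (depth 4)
10: right child of 8 (depth 5)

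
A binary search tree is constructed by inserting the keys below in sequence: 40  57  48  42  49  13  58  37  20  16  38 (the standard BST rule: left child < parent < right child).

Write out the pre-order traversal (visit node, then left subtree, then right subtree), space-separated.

40 13 37 20 16 38 57 48 42 49 58

40: root
57: right child of 40 (depth 1)
48: left child of 57 (depth 2)
42: left child of 48 (depth 3)
49: right child of 48 (depth 3)
13: left child of 40 (depth 1)
58: right child of 57 (depth 2)
37: right child of 13 (depth 2)
20: left child of 37 (depth 3)
16: left child of 20 (depth 4)
38: right child of 37 (depth 3)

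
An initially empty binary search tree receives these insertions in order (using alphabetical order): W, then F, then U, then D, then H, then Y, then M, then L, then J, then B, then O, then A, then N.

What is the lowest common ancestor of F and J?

W: root
F: left child of W (depth 1)
U: right child of F (depth 2)
D: left child of F (depth 2)
H: left child of U (depth 3)
Y: right child of W (depth 1)
M: right child of H (depth 4)
L: left child of M (depth 5)
J: left child of L (depth 6)
B: left child of D (depth 3)
O: right child of M (depth 5)
A: left child of B (depth 4)
N: left child of O (depth 6)

Path to F: W → F
Path to J: W → F → U → H → M → L → J
F lies on both paths and is an ancestor of the other node.

F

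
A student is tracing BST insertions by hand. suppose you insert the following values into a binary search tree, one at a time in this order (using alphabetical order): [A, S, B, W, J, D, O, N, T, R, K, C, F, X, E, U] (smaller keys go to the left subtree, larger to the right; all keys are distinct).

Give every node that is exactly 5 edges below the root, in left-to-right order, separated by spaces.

Insert A: tree is empty, so A becomes the root.
Insert S: S > A → go right. Place as right child of A.
Insert B: B > A → go right; B < S → go left. Place as left child of S.
Insert W: W > A → go right; W > S → go right. Place as right child of S.
Insert J: J > A → go right; J < S → go left; J > B → go right. Place as right child of B.
Insert D: D > A → go right; D < S → go left; D > B → go right; D < J → go left. Place as left child of J.
Insert O: O > A → go right; O < S → go left; O > B → go right; O > J → go right. Place as right child of J.
Insert N: N > A → go right; N < S → go left; N > B → go right; N > J → go right; N < O → go left. Place as left child of O.
Insert T: T > A → go right; T > S → go right; T < W → go left. Place as left child of W.
Insert R: R > A → go right; R < S → go left; R > B → go right; R > J → go right; R > O → go right. Place as right child of O.
Insert K: K > A → go right; K < S → go left; K > B → go right; K > J → go right; K < O → go left; K < N → go left. Place as left child of N.
Insert C: C > A → go right; C < S → go left; C > B → go right; C < J → go left; C < D → go left. Place as left child of D.
Insert F: F > A → go right; F < S → go left; F > B → go right; F < J → go left; F > D → go right. Place as right child of D.
Insert X: X > A → go right; X > S → go right; X > W → go right. Place as right child of W.
Insert E: E > A → go right; E < S → go left; E > B → go right; E < J → go left; E > D → go right; E < F → go left. Place as left child of F.
Insert U: U > A → go right; U > S → go right; U < W → go left; U > T → go right. Place as right child of T.

C F N R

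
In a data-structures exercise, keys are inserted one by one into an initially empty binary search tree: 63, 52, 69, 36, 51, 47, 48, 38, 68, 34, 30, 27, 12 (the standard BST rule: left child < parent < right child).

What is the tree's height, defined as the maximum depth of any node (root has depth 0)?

6

Resulting structure (node: left, right):
  63: L=52, R=69
  52: L=36, R=–
  69: L=68, R=–
  36: L=34, R=51
  51: L=47, R=–
  47: L=38, R=48
  48: L=–, R=–
  38: L=–, R=–
  68: L=–, R=–
  34: L=30, R=–
  30: L=27, R=–
  27: L=12, R=–
  12: L=–, R=–

The deepest node is 12 at depth 6.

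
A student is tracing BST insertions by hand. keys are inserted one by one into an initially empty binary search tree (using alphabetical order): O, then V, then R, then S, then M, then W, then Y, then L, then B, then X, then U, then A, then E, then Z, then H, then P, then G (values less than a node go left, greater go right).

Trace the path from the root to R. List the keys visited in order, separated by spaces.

O V R

Resulting structure (node: left, right):
  O: L=M, R=V
  V: L=R, R=W
  R: L=P, R=S
  S: L=–, R=U
  M: L=L, R=–
  W: L=–, R=Y
  Y: L=X, R=Z
  L: L=B, R=–
  B: L=A, R=E
  X: L=–, R=–
  U: L=–, R=–
  A: L=–, R=–
  E: L=–, R=H
  Z: L=–, R=–
  H: L=G, R=–
  P: L=–, R=–
  G: L=–, R=–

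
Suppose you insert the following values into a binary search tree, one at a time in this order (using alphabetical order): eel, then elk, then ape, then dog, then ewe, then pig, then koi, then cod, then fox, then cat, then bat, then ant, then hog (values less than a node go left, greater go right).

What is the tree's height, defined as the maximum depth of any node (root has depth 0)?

Insert eel: tree is empty, so eel becomes the root.
Insert elk: elk > eel → go right. Place as right child of eel.
Insert ape: ape < eel → go left. Place as left child of eel.
Insert dog: dog < eel → go left; dog > ape → go right. Place as right child of ape.
Insert ewe: ewe > eel → go right; ewe > elk → go right. Place as right child of elk.
Insert pig: pig > eel → go right; pig > elk → go right; pig > ewe → go right. Place as right child of ewe.
Insert koi: koi > eel → go right; koi > elk → go right; koi > ewe → go right; koi < pig → go left. Place as left child of pig.
Insert cod: cod < eel → go left; cod > ape → go right; cod < dog → go left. Place as left child of dog.
Insert fox: fox > eel → go right; fox > elk → go right; fox > ewe → go right; fox < pig → go left; fox < koi → go left. Place as left child of koi.
Insert cat: cat < eel → go left; cat > ape → go right; cat < dog → go left; cat < cod → go left. Place as left child of cod.
Insert bat: bat < eel → go left; bat > ape → go right; bat < dog → go left; bat < cod → go left; bat < cat → go left. Place as left child of cat.
Insert ant: ant < eel → go left; ant < ape → go left. Place as left child of ape.
Insert hog: hog > eel → go right; hog > elk → go right; hog > ewe → go right; hog < pig → go left; hog < koi → go left; hog > fox → go right. Place as right child of fox.

The deepest node is hog at depth 6.

6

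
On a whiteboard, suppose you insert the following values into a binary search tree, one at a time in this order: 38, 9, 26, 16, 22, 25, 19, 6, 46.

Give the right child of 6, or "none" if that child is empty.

none

38: root
9: left child of 38 (depth 1)
26: right child of 9 (depth 2)
16: left child of 26 (depth 3)
22: right child of 16 (depth 4)
25: right child of 22 (depth 5)
19: left child of 22 (depth 5)
6: left child of 9 (depth 2)
46: right child of 38 (depth 1)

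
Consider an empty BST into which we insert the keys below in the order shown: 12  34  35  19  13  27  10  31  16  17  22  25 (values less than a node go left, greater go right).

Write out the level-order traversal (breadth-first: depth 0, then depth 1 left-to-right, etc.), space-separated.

12 10 34 19 35 13 27 16 22 31 17 25

Resulting structure (node: left, right):
  12: L=10, R=34
  34: L=19, R=35
  35: L=–, R=–
  19: L=13, R=27
  13: L=–, R=16
  27: L=22, R=31
  10: L=–, R=–
  31: L=–, R=–
  16: L=–, R=17
  17: L=–, R=–
  22: L=–, R=25
  25: L=–, R=–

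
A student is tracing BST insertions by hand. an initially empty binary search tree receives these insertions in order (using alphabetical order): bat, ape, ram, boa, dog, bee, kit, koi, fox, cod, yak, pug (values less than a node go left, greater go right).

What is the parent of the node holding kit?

dog

Insert bat: tree is empty, so bat becomes the root.
Insert ape: ape < bat → go left. Place as left child of bat.
Insert ram: ram > bat → go right. Place as right child of bat.
Insert boa: boa > bat → go right; boa < ram → go left. Place as left child of ram.
Insert dog: dog > bat → go right; dog < ram → go left; dog > boa → go right. Place as right child of boa.
Insert bee: bee > bat → go right; bee < ram → go left; bee < boa → go left. Place as left child of boa.
Insert kit: kit > bat → go right; kit < ram → go left; kit > boa → go right; kit > dog → go right. Place as right child of dog.
Insert koi: koi > bat → go right; koi < ram → go left; koi > boa → go right; koi > dog → go right; koi > kit → go right. Place as right child of kit.
Insert fox: fox > bat → go right; fox < ram → go left; fox > boa → go right; fox > dog → go right; fox < kit → go left. Place as left child of kit.
Insert cod: cod > bat → go right; cod < ram → go left; cod > boa → go right; cod < dog → go left. Place as left child of dog.
Insert yak: yak > bat → go right; yak > ram → go right. Place as right child of ram.
Insert pug: pug > bat → go right; pug < ram → go left; pug > boa → go right; pug > dog → go right; pug > kit → go right; pug > koi → go right. Place as right child of koi.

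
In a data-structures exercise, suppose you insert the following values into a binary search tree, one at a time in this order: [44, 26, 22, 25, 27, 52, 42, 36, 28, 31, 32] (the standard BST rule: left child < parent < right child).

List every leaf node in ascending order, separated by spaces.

Insert 44: tree is empty, so 44 becomes the root.
Insert 26: 26 < 44 → go left. Place as left child of 44.
Insert 22: 22 < 44 → go left; 22 < 26 → go left. Place as left child of 26.
Insert 25: 25 < 44 → go left; 25 < 26 → go left; 25 > 22 → go right. Place as right child of 22.
Insert 27: 27 < 44 → go left; 27 > 26 → go right. Place as right child of 26.
Insert 52: 52 > 44 → go right. Place as right child of 44.
Insert 42: 42 < 44 → go left; 42 > 26 → go right; 42 > 27 → go right. Place as right child of 27.
Insert 36: 36 < 44 → go left; 36 > 26 → go right; 36 > 27 → go right; 36 < 42 → go left. Place as left child of 42.
Insert 28: 28 < 44 → go left; 28 > 26 → go right; 28 > 27 → go right; 28 < 42 → go left; 28 < 36 → go left. Place as left child of 36.
Insert 31: 31 < 44 → go left; 31 > 26 → go right; 31 > 27 → go right; 31 < 42 → go left; 31 < 36 → go left; 31 > 28 → go right. Place as right child of 28.
Insert 32: 32 < 44 → go left; 32 > 26 → go right; 32 > 27 → go right; 32 < 42 → go left; 32 < 36 → go left; 32 > 28 → go right; 32 > 31 → go right. Place as right child of 31.

25 32 52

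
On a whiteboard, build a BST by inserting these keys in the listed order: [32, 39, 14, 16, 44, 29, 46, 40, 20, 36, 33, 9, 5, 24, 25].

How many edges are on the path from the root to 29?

Resulting structure (node: left, right):
  32: L=14, R=39
  39: L=36, R=44
  14: L=9, R=16
  16: L=–, R=29
  44: L=40, R=46
  29: L=20, R=–
  46: L=–, R=–
  40: L=–, R=–
  20: L=–, R=24
  36: L=33, R=–
  33: L=–, R=–
  9: L=5, R=–
  5: L=–, R=–
  24: L=–, R=25
  25: L=–, R=–

Path to 29: 32 → 14 → 16 → 29, which is 3 edges.

3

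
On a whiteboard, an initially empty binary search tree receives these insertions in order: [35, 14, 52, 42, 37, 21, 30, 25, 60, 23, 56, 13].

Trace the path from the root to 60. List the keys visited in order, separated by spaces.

35: root
14: left child of 35 (depth 1)
52: right child of 35 (depth 1)
42: left child of 52 (depth 2)
37: left child of 42 (depth 3)
21: right child of 14 (depth 2)
30: right child of 21 (depth 3)
25: left child of 30 (depth 4)
60: right child of 52 (depth 2)
23: left child of 25 (depth 5)
56: left child of 60 (depth 3)
13: left child of 14 (depth 2)

35 52 60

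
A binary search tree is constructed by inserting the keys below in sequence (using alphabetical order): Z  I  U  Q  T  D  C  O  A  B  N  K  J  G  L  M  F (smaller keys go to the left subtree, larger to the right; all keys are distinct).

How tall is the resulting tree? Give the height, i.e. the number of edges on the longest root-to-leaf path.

8

Insert Z: tree is empty, so Z becomes the root.
Insert I: I < Z → go left. Place as left child of Z.
Insert U: U < Z → go left; U > I → go right. Place as right child of I.
Insert Q: Q < Z → go left; Q > I → go right; Q < U → go left. Place as left child of U.
Insert T: T < Z → go left; T > I → go right; T < U → go left; T > Q → go right. Place as right child of Q.
Insert D: D < Z → go left; D < I → go left. Place as left child of I.
Insert C: C < Z → go left; C < I → go left; C < D → go left. Place as left child of D.
Insert O: O < Z → go left; O > I → go right; O < U → go left; O < Q → go left. Place as left child of Q.
Insert A: A < Z → go left; A < I → go left; A < D → go left; A < C → go left. Place as left child of C.
Insert B: B < Z → go left; B < I → go left; B < D → go left; B < C → go left; B > A → go right. Place as right child of A.
Insert N: N < Z → go left; N > I → go right; N < U → go left; N < Q → go left; N < O → go left. Place as left child of O.
Insert K: K < Z → go left; K > I → go right; K < U → go left; K < Q → go left; K < O → go left; K < N → go left. Place as left child of N.
Insert J: J < Z → go left; J > I → go right; J < U → go left; J < Q → go left; J < O → go left; J < N → go left; J < K → go left. Place as left child of K.
Insert G: G < Z → go left; G < I → go left; G > D → go right. Place as right child of D.
Insert L: L < Z → go left; L > I → go right; L < U → go left; L < Q → go left; L < O → go left; L < N → go left; L > K → go right. Place as right child of K.
Insert M: M < Z → go left; M > I → go right; M < U → go left; M < Q → go left; M < O → go left; M < N → go left; M > K → go right; M > L → go right. Place as right child of L.
Insert F: F < Z → go left; F < I → go left; F > D → go right; F < G → go left. Place as left child of G.

The deepest node is M at depth 8.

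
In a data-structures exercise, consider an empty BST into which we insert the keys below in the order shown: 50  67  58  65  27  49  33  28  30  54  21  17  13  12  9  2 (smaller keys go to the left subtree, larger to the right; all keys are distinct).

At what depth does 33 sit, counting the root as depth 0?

3

Insert 50: tree is empty, so 50 becomes the root.
Insert 67: 67 > 50 → go right. Place as right child of 50.
Insert 58: 58 > 50 → go right; 58 < 67 → go left. Place as left child of 67.
Insert 65: 65 > 50 → go right; 65 < 67 → go left; 65 > 58 → go right. Place as right child of 58.
Insert 27: 27 < 50 → go left. Place as left child of 50.
Insert 49: 49 < 50 → go left; 49 > 27 → go right. Place as right child of 27.
Insert 33: 33 < 50 → go left; 33 > 27 → go right; 33 < 49 → go left. Place as left child of 49.
Insert 28: 28 < 50 → go left; 28 > 27 → go right; 28 < 49 → go left; 28 < 33 → go left. Place as left child of 33.
Insert 30: 30 < 50 → go left; 30 > 27 → go right; 30 < 49 → go left; 30 < 33 → go left; 30 > 28 → go right. Place as right child of 28.
Insert 54: 54 > 50 → go right; 54 < 67 → go left; 54 < 58 → go left. Place as left child of 58.
Insert 21: 21 < 50 → go left; 21 < 27 → go left. Place as left child of 27.
Insert 17: 17 < 50 → go left; 17 < 27 → go left; 17 < 21 → go left. Place as left child of 21.
Insert 13: 13 < 50 → go left; 13 < 27 → go left; 13 < 21 → go left; 13 < 17 → go left. Place as left child of 17.
Insert 12: 12 < 50 → go left; 12 < 27 → go left; 12 < 21 → go left; 12 < 17 → go left; 12 < 13 → go left. Place as left child of 13.
Insert 9: 9 < 50 → go left; 9 < 27 → go left; 9 < 21 → go left; 9 < 17 → go left; 9 < 13 → go left; 9 < 12 → go left. Place as left child of 12.
Insert 2: 2 < 50 → go left; 2 < 27 → go left; 2 < 21 → go left; 2 < 17 → go left; 2 < 13 → go left; 2 < 12 → go left; 2 < 9 → go left. Place as left child of 9.

Path to 33: 50 → 27 → 49 → 33, which is 3 edges.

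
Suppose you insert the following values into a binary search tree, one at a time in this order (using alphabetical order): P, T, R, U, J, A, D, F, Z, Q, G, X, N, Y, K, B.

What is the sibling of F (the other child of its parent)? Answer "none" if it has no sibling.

P: root
T: right child of P (depth 1)
R: left child of T (depth 2)
U: right child of T (depth 2)
J: left child of P (depth 1)
A: left child of J (depth 2)
D: right child of A (depth 3)
F: right child of D (depth 4)
Z: right child of U (depth 3)
Q: left child of R (depth 3)
G: right child of F (depth 5)
X: left child of Z (depth 4)
N: right child of J (depth 2)
Y: right child of X (depth 5)
K: left child of N (depth 3)
B: left child of D (depth 4)

F's parent is D; the other child of D is B.

B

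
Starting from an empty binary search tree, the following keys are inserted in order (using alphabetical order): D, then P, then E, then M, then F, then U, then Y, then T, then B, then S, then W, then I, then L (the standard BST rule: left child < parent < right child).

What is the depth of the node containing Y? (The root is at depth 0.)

3

Resulting structure (node: left, right):
  D: L=B, R=P
  P: L=E, R=U
  E: L=–, R=M
  M: L=F, R=–
  F: L=–, R=I
  U: L=T, R=Y
  Y: L=W, R=–
  T: L=S, R=–
  B: L=–, R=–
  S: L=–, R=–
  W: L=–, R=–
  I: L=–, R=L
  L: L=–, R=–

Path to Y: D → P → U → Y, which is 3 edges.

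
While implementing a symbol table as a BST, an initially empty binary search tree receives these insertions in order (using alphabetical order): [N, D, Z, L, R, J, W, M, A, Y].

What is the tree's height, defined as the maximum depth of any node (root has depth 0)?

4

Insert N: tree is empty, so N becomes the root.
Insert D: D < N → go left. Place as left child of N.
Insert Z: Z > N → go right. Place as right child of N.
Insert L: L < N → go left; L > D → go right. Place as right child of D.
Insert R: R > N → go right; R < Z → go left. Place as left child of Z.
Insert J: J < N → go left; J > D → go right; J < L → go left. Place as left child of L.
Insert W: W > N → go right; W < Z → go left; W > R → go right. Place as right child of R.
Insert M: M < N → go left; M > D → go right; M > L → go right. Place as right child of L.
Insert A: A < N → go left; A < D → go left. Place as left child of D.
Insert Y: Y > N → go right; Y < Z → go left; Y > R → go right; Y > W → go right. Place as right child of W.

The deepest node is Y at depth 4.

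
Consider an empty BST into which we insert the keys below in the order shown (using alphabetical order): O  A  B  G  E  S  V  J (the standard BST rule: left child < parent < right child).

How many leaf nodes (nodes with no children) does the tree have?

Insert O: tree is empty, so O becomes the root.
Insert A: A < O → go left. Place as left child of O.
Insert B: B < O → go left; B > A → go right. Place as right child of A.
Insert G: G < O → go left; G > A → go right; G > B → go right. Place as right child of B.
Insert E: E < O → go left; E > A → go right; E > B → go right; E < G → go left. Place as left child of G.
Insert S: S > O → go right. Place as right child of O.
Insert V: V > O → go right; V > S → go right. Place as right child of S.
Insert J: J < O → go left; J > A → go right; J > B → go right; J > G → go right. Place as right child of G.

Leaves: E, J, V — 3 in total.

3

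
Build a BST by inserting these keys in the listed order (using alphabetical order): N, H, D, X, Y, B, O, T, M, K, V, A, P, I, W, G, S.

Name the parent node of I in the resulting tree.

K

Insert N: tree is empty, so N becomes the root.
Insert H: H < N → go left. Place as left child of N.
Insert D: D < N → go left; D < H → go left. Place as left child of H.
Insert X: X > N → go right. Place as right child of N.
Insert Y: Y > N → go right; Y > X → go right. Place as right child of X.
Insert B: B < N → go left; B < H → go left; B < D → go left. Place as left child of D.
Insert O: O > N → go right; O < X → go left. Place as left child of X.
Insert T: T > N → go right; T < X → go left; T > O → go right. Place as right child of O.
Insert M: M < N → go left; M > H → go right. Place as right child of H.
Insert K: K < N → go left; K > H → go right; K < M → go left. Place as left child of M.
Insert V: V > N → go right; V < X → go left; V > O → go right; V > T → go right. Place as right child of T.
Insert A: A < N → go left; A < H → go left; A < D → go left; A < B → go left. Place as left child of B.
Insert P: P > N → go right; P < X → go left; P > O → go right; P < T → go left. Place as left child of T.
Insert I: I < N → go left; I > H → go right; I < M → go left; I < K → go left. Place as left child of K.
Insert W: W > N → go right; W < X → go left; W > O → go right; W > T → go right; W > V → go right. Place as right child of V.
Insert G: G < N → go left; G < H → go left; G > D → go right. Place as right child of D.
Insert S: S > N → go right; S < X → go left; S > O → go right; S < T → go left; S > P → go right. Place as right child of P.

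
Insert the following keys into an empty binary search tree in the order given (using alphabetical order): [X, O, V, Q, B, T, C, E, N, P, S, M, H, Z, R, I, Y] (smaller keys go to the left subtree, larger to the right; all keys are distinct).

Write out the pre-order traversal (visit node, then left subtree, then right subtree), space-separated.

X O B C E N M H I V Q P T S R Z Y

Insert X: tree is empty, so X becomes the root.
Insert O: O < X → go left. Place as left child of X.
Insert V: V < X → go left; V > O → go right. Place as right child of O.
Insert Q: Q < X → go left; Q > O → go right; Q < V → go left. Place as left child of V.
Insert B: B < X → go left; B < O → go left. Place as left child of O.
Insert T: T < X → go left; T > O → go right; T < V → go left; T > Q → go right. Place as right child of Q.
Insert C: C < X → go left; C < O → go left; C > B → go right. Place as right child of B.
Insert E: E < X → go left; E < O → go left; E > B → go right; E > C → go right. Place as right child of C.
Insert N: N < X → go left; N < O → go left; N > B → go right; N > C → go right; N > E → go right. Place as right child of E.
Insert P: P < X → go left; P > O → go right; P < V → go left; P < Q → go left. Place as left child of Q.
Insert S: S < X → go left; S > O → go right; S < V → go left; S > Q → go right; S < T → go left. Place as left child of T.
Insert M: M < X → go left; M < O → go left; M > B → go right; M > C → go right; M > E → go right; M < N → go left. Place as left child of N.
Insert H: H < X → go left; H < O → go left; H > B → go right; H > C → go right; H > E → go right; H < N → go left; H < M → go left. Place as left child of M.
Insert Z: Z > X → go right. Place as right child of X.
Insert R: R < X → go left; R > O → go right; R < V → go left; R > Q → go right; R < T → go left; R < S → go left. Place as left child of S.
Insert I: I < X → go left; I < O → go left; I > B → go right; I > C → go right; I > E → go right; I < N → go left; I < M → go left; I > H → go right. Place as right child of H.
Insert Y: Y > X → go right; Y < Z → go left. Place as left child of Z.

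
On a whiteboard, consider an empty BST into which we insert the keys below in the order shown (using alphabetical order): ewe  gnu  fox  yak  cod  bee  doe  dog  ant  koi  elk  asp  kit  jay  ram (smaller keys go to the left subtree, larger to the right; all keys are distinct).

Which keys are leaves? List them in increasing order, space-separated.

asp elk fox jay ram

ewe: root
gnu: right child of ewe (depth 1)
fox: left child of gnu (depth 2)
yak: right child of gnu (depth 2)
cod: left child of ewe (depth 1)
bee: left child of cod (depth 2)
doe: right child of cod (depth 2)
dog: right child of doe (depth 3)
ant: left child of bee (depth 3)
koi: left child of yak (depth 3)
elk: right child of dog (depth 4)
asp: right child of ant (depth 4)
kit: left child of koi (depth 4)
jay: left child of kit (depth 5)
ram: right child of koi (depth 4)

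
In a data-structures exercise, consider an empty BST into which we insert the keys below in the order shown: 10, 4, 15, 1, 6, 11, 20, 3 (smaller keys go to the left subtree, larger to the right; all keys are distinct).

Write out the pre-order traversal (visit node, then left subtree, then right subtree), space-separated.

Resulting structure (node: left, right):
  10: L=4, R=15
  4: L=1, R=6
  15: L=11, R=20
  1: L=–, R=3
  6: L=–, R=–
  11: L=–, R=–
  20: L=–, R=–
  3: L=–, R=–

10 4 1 3 6 15 11 20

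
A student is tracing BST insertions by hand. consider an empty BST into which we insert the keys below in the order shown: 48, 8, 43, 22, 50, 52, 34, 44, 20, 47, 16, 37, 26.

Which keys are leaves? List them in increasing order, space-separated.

Insert 48: tree is empty, so 48 becomes the root.
Insert 8: 8 < 48 → go left. Place as left child of 48.
Insert 43: 43 < 48 → go left; 43 > 8 → go right. Place as right child of 8.
Insert 22: 22 < 48 → go left; 22 > 8 → go right; 22 < 43 → go left. Place as left child of 43.
Insert 50: 50 > 48 → go right. Place as right child of 48.
Insert 52: 52 > 48 → go right; 52 > 50 → go right. Place as right child of 50.
Insert 34: 34 < 48 → go left; 34 > 8 → go right; 34 < 43 → go left; 34 > 22 → go right. Place as right child of 22.
Insert 44: 44 < 48 → go left; 44 > 8 → go right; 44 > 43 → go right. Place as right child of 43.
Insert 20: 20 < 48 → go left; 20 > 8 → go right; 20 < 43 → go left; 20 < 22 → go left. Place as left child of 22.
Insert 47: 47 < 48 → go left; 47 > 8 → go right; 47 > 43 → go right; 47 > 44 → go right. Place as right child of 44.
Insert 16: 16 < 48 → go left; 16 > 8 → go right; 16 < 43 → go left; 16 < 22 → go left; 16 < 20 → go left. Place as left child of 20.
Insert 37: 37 < 48 → go left; 37 > 8 → go right; 37 < 43 → go left; 37 > 22 → go right; 37 > 34 → go right. Place as right child of 34.
Insert 26: 26 < 48 → go left; 26 > 8 → go right; 26 < 43 → go left; 26 > 22 → go right; 26 < 34 → go left. Place as left child of 34.

16 26 37 47 52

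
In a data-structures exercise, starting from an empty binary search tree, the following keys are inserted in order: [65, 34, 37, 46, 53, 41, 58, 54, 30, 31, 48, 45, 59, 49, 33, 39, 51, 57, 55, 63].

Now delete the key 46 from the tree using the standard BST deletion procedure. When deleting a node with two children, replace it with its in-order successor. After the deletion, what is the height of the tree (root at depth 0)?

65: root
34: left child of 65 (depth 1)
37: right child of 34 (depth 2)
46: right child of 37 (depth 3)
53: right child of 46 (depth 4)
41: left child of 46 (depth 4)
58: right child of 53 (depth 5)
54: left child of 58 (depth 6)
30: left child of 34 (depth 2)
31: right child of 30 (depth 3)
48: left child of 53 (depth 5)
45: right child of 41 (depth 5)
59: right child of 58 (depth 6)
49: right child of 48 (depth 6)
33: right child of 31 (depth 4)
39: left child of 41 (depth 5)
51: right child of 49 (depth 7)
57: right child of 54 (depth 7)
55: left child of 57 (depth 8)
63: right child of 59 (depth 7)

Delete 46 (two children — replace with in-order successor).
After deletion, deepest node is 55 at depth 8.

8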